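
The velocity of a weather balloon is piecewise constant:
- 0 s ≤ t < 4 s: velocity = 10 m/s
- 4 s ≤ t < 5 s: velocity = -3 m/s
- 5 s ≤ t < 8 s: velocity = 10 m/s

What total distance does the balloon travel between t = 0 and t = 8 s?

73 m

Distance (not displacement) is the total path length: add the absolute areas under v-t.
0–4 s: |10| × 4 = 40 m
4–5 s: |-3| × 1 = 3 m
5–8 s: |10| × 3 = 30 m
Total distance = 73 m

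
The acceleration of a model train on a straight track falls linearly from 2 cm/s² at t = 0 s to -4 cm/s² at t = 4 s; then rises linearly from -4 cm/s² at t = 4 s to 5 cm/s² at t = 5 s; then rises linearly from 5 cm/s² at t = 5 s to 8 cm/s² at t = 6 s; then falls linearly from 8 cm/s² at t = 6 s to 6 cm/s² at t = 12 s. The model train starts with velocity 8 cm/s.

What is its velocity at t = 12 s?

Δv equals the area under the a-t graph; then v = v₀ + Δv.
0–4 s: ½(2 + -4)(4) = -4 cm/s
4–5 s: ½(-4 + 5)(1) = 0.5 cm/s
5–6 s: ½(5 + 8)(1) = 6.5 cm/s
6–12 s: ½(8 + 6)(6) = 42 cm/s
Δv = 45 cm/s, so v(12) = 8 + (45) = 53 cm/s.

53 cm/s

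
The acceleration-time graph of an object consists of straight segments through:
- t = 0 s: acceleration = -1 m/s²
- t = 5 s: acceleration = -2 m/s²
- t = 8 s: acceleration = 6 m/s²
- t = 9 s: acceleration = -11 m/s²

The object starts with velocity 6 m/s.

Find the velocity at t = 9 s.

Δv equals the area under the a-t graph; then v = v₀ + Δv.
0–5 s: ½(-1 + -2)(5) = -7.5 m/s
5–8 s: ½(-2 + 6)(3) = 6 m/s
8–9 s: ½(6 + -11)(1) = -2.5 m/s
Δv = -4 m/s, so v(9) = 6 + (-4) = 2 m/s.

2 m/s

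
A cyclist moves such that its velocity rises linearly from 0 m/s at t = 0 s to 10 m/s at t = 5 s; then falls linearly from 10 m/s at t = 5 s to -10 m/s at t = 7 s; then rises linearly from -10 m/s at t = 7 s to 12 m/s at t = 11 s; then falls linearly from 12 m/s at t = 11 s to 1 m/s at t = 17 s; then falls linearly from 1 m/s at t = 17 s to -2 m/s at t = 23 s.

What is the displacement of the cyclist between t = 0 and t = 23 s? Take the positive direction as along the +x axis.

Net displacement equals the area under the velocity-time graph (areas below the axis count negative).
0–5 s: ½(0 + 10)(5) = 25 m
5–7 s: ½(10 + -10)(2) = 0 m
7–11 s: ½(-10 + 12)(4) = 4 m
11–17 s: ½(12 + 1)(6) = 39 m
17–23 s: ½(1 + -2)(6) = -3 m
Net displacement = 65 m

65 m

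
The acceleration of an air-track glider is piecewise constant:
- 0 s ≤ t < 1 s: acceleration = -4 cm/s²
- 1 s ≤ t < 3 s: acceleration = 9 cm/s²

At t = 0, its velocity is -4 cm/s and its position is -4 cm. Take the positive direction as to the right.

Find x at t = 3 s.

-8 cm

On each constant-a segment, Δv = aΔt and Δx = v₀Δt + ½aΔt²; chain segment to segment.
0–1 s: v starts -4 cm/s; Δx = -4·1 + ½·-4·1² = -6 cm; v ends -8 cm/s.
1–3 s: v starts -8 cm/s; Δx = -8·2 + ½·9·2² = 2 cm; v ends 10 cm/s.
x(3) = -4 + Σ Δx = -8 cm.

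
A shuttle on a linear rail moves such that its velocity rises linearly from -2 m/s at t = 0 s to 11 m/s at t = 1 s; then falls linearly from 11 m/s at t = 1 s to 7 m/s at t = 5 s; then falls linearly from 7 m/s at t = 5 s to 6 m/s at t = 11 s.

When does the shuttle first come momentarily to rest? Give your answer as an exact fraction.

t = 2/13 s

v changes sign on 0–1 s (from -2 to 11); the graph is linear there, so v = 0 at t = 0 + (2)·(1 − 0)/(11 − -2) = 2/13 s.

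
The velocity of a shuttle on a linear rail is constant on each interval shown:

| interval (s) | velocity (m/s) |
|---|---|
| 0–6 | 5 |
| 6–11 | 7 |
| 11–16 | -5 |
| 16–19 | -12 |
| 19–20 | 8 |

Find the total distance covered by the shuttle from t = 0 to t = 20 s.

134 m

Distance (not displacement) is the total path length: add the absolute areas under v-t.
0–6 s: |5| × 6 = 30 m
6–11 s: |7| × 5 = 35 m
11–16 s: |-5| × 5 = 25 m
16–19 s: |-12| × 3 = 36 m
19–20 s: |8| × 1 = 8 m
Total distance = 134 m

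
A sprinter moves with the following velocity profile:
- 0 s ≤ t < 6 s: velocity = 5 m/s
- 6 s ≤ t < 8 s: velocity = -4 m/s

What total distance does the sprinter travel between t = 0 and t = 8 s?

38 m

Total distance travelled is ∫|v| dt — sum the magnitudes of each area piece.
0–6 s: |5| × 6 = 30 m
6–8 s: |-4| × 2 = 8 m
Total distance = 38 m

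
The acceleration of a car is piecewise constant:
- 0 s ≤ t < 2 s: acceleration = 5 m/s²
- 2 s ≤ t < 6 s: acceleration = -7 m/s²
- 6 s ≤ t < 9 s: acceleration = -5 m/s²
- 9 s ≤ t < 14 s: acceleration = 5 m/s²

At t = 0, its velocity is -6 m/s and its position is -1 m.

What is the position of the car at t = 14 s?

-270 m

On each constant-a segment, Δv = aΔt and Δx = v₀Δt + ½aΔt²; chain segment to segment.
0–2 s: v starts -6 m/s; Δx = -6·2 + ½·5·2² = -2 m; v ends 4 m/s.
2–6 s: v starts 4 m/s; Δx = 4·4 + ½·-7·4² = -40 m; v ends -24 m/s.
6–9 s: v starts -24 m/s; Δx = -24·3 + ½·-5·3² = -94.5 m; v ends -39 m/s.
9–14 s: v starts -39 m/s; Δx = -39·5 + ½·5·5² = -132.5 m; v ends -14 m/s.
x(14) = -1 + Σ Δx = -270 m.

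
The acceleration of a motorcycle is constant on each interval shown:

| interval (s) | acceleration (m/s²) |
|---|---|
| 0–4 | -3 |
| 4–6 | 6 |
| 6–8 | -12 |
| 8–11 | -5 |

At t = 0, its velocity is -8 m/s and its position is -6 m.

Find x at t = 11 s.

On each constant-a segment, Δv = aΔt and Δx = v₀Δt + ½aΔt²; chain segment to segment.
0–4 s: v starts -8 m/s; Δx = -8·4 + ½·-3·4² = -56 m; v ends -20 m/s.
4–6 s: v starts -20 m/s; Δx = -20·2 + ½·6·2² = -28 m; v ends -8 m/s.
6–8 s: v starts -8 m/s; Δx = -8·2 + ½·-12·2² = -40 m; v ends -32 m/s.
8–11 s: v starts -32 m/s; Δx = -32·3 + ½·-5·3² = -118.5 m; v ends -47 m/s.
x(11) = -6 + Σ Δx = -248.5 m.

-248.5 m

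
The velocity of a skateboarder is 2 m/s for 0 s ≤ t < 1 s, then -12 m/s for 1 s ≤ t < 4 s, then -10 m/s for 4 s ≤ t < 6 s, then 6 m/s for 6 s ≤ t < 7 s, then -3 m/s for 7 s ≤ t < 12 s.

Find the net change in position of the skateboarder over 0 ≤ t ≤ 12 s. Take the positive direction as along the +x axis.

Displacement is the signed area under the v-t curve.
0–1 s: 2 × 1 = 2 m
1–4 s: -12 × 3 = -36 m
4–6 s: -10 × 2 = -20 m
6–7 s: 6 × 1 = 6 m
7–12 s: -3 × 5 = -15 m
Net displacement = -63 m

-63 m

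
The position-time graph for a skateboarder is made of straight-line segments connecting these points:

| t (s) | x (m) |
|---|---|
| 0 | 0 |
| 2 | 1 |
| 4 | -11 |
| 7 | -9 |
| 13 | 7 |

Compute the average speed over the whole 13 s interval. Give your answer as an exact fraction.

31/13 m/s

Average speed = (total path length)/(elapsed time); on a piecewise-linear x-t graph the path length is Σ|Δx|.
0–2 s: |Δx| = |1 − 0| = 1 m
2–4 s: |Δx| = |-11 − 1| = 12 m
4–7 s: |Δx| = |-9 − -11| = 2 m
7–13 s: |Δx| = |7 − -9| = 16 m
Total path = 31 m; average speed = 31/13 = 31/13 m/s.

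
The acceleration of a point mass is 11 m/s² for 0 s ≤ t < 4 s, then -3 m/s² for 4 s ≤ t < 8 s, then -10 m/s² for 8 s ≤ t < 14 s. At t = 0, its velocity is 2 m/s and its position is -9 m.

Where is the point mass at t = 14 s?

271 m

On each constant-a segment, Δv = aΔt and Δx = v₀Δt + ½aΔt²; chain segment to segment.
0–4 s: v starts 2 m/s; Δx = 2·4 + ½·11·4² = 96 m; v ends 46 m/s.
4–8 s: v starts 46 m/s; Δx = 46·4 + ½·-3·4² = 160 m; v ends 34 m/s.
8–14 s: v starts 34 m/s; Δx = 34·6 + ½·-10·6² = 24 m; v ends -26 m/s.
x(14) = -9 + Σ Δx = 271 m.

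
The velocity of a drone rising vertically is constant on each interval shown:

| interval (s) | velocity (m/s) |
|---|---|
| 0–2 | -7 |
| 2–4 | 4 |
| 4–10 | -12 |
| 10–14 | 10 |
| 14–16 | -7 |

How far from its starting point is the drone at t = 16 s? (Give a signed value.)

Net displacement equals the area under the velocity-time graph (areas below the axis count negative).
0–2 s: -7 × 2 = -14 m
2–4 s: 4 × 2 = 8 m
4–10 s: -12 × 6 = -72 m
10–14 s: 10 × 4 = 40 m
14–16 s: -7 × 2 = -14 m
Net displacement = -52 m

-52 m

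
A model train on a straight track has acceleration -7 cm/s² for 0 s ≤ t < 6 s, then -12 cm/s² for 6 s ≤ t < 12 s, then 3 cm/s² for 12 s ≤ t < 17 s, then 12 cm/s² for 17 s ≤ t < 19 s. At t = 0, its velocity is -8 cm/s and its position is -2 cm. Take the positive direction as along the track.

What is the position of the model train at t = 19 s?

On each constant-a segment, Δv = aΔt and Δx = v₀Δt + ½aΔt²; chain segment to segment.
0–6 s: v starts -8 cm/s; Δx = -8·6 + ½·-7·6² = -174 cm; v ends -50 cm/s.
6–12 s: v starts -50 cm/s; Δx = -50·6 + ½·-12·6² = -516 cm; v ends -122 cm/s.
12–17 s: v starts -122 cm/s; Δx = -122·5 + ½·3·5² = -572.5 cm; v ends -107 cm/s.
17–19 s: v starts -107 cm/s; Δx = -107·2 + ½·12·2² = -190 cm; v ends -83 cm/s.
x(19) = -2 + Σ Δx = -1454.5 cm.

-1454.5 cm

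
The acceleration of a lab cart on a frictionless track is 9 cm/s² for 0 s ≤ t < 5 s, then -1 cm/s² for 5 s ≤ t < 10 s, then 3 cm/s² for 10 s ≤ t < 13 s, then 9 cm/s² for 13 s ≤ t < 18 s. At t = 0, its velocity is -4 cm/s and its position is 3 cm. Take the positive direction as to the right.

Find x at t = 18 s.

747 cm

On each constant-a segment, Δv = aΔt and Δx = v₀Δt + ½aΔt²; chain segment to segment.
0–5 s: v starts -4 cm/s; Δx = -4·5 + ½·9·5² = 92.5 cm; v ends 41 cm/s.
5–10 s: v starts 41 cm/s; Δx = 41·5 + ½·-1·5² = 192.5 cm; v ends 36 cm/s.
10–13 s: v starts 36 cm/s; Δx = 36·3 + ½·3·3² = 121.5 cm; v ends 45 cm/s.
13–18 s: v starts 45 cm/s; Δx = 45·5 + ½·9·5² = 337.5 cm; v ends 90 cm/s.
x(18) = 3 + Σ Δx = 747 cm.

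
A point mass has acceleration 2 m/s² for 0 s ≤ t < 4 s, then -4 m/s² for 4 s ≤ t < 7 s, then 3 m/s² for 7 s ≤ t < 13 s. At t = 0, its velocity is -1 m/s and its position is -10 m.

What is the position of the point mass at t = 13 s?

On each constant-a segment, Δv = aΔt and Δx = v₀Δt + ½aΔt²; chain segment to segment.
0–4 s: v starts -1 m/s; Δx = -1·4 + ½·2·4² = 12 m; v ends 7 m/s.
4–7 s: v starts 7 m/s; Δx = 7·3 + ½·-4·3² = 3 m; v ends -5 m/s.
7–13 s: v starts -5 m/s; Δx = -5·6 + ½·3·6² = 24 m; v ends 13 m/s.
x(13) = -10 + Σ Δx = 29 m.

29 m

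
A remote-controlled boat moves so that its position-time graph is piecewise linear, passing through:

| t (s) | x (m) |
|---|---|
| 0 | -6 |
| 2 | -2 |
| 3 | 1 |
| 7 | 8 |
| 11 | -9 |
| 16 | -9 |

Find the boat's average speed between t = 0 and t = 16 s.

Average speed = (total path length)/(elapsed time); on a piecewise-linear x-t graph the path length is Σ|Δx|.
0–2 s: |Δx| = |-2 − -6| = 4 m
2–3 s: |Δx| = |1 − -2| = 3 m
3–7 s: |Δx| = |8 − 1| = 7 m
7–11 s: |Δx| = |-9 − 8| = 17 m
11–16 s: |Δx| = |-9 − -9| = 0 m
Total path = 31 m; average speed = 31/16 = 1.9375 m/s.

1.9375 m/s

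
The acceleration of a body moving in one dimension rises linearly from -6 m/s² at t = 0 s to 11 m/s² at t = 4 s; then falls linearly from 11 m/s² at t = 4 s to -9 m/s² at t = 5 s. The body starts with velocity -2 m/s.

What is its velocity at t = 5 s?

9 m/s

Δv equals the area under the a-t graph; then v = v₀ + Δv.
0–4 s: ½(-6 + 11)(4) = 10 m/s
4–5 s: ½(11 + -9)(1) = 1 m/s
Δv = 11 m/s, so v(5) = -2 + (11) = 9 m/s.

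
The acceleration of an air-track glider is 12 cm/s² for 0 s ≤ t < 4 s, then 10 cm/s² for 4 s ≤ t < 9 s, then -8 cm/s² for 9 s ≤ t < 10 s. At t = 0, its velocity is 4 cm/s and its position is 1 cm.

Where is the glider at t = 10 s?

596 cm

On each constant-a segment, Δv = aΔt and Δx = v₀Δt + ½aΔt²; chain segment to segment.
0–4 s: v starts 4 cm/s; Δx = 4·4 + ½·12·4² = 112 cm; v ends 52 cm/s.
4–9 s: v starts 52 cm/s; Δx = 52·5 + ½·10·5² = 385 cm; v ends 102 cm/s.
9–10 s: v starts 102 cm/s; Δx = 102·1 + ½·-8·1² = 98 cm; v ends 94 cm/s.
x(10) = 1 + Σ Δx = 596 cm.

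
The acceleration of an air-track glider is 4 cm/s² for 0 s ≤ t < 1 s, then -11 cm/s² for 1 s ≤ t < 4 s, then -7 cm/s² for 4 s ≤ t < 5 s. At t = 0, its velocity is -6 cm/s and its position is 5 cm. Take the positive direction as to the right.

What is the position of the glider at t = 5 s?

On each constant-a segment, Δv = aΔt and Δx = v₀Δt + ½aΔt²; chain segment to segment.
0–1 s: v starts -6 cm/s; Δx = -6·1 + ½·4·1² = -4 cm; v ends -2 cm/s.
1–4 s: v starts -2 cm/s; Δx = -2·3 + ½·-11·3² = -55.5 cm; v ends -35 cm/s.
4–5 s: v starts -35 cm/s; Δx = -35·1 + ½·-7·1² = -38.5 cm; v ends -42 cm/s.
x(5) = 5 + Σ Δx = -93 cm.

-93 cm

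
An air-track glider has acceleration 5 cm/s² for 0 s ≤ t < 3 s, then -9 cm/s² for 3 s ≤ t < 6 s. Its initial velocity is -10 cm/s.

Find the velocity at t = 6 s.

-22 cm/s

Δv equals the area under the a-t graph; then v = v₀ + Δv.
0–3 s: 5 × 3 = 15 cm/s
3–6 s: -9 × 3 = -27 cm/s
Δv = -12 cm/s, so v(6) = -10 + (-12) = -22 cm/s.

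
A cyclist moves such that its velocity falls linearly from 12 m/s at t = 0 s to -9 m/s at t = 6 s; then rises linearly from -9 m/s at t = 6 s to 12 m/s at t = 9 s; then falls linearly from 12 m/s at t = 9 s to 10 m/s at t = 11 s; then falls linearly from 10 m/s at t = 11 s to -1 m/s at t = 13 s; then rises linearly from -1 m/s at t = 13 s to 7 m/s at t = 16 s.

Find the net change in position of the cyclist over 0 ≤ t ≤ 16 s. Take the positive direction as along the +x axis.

Displacement is the signed area under the v-t curve.
0–6 s: ½(12 + -9)(6) = 9 m
6–9 s: ½(-9 + 12)(3) = 4.5 m
9–11 s: ½(12 + 10)(2) = 22 m
11–13 s: ½(10 + -1)(2) = 9 m
13–16 s: ½(-1 + 7)(3) = 9 m
Net displacement = 53.5 m

53.5 m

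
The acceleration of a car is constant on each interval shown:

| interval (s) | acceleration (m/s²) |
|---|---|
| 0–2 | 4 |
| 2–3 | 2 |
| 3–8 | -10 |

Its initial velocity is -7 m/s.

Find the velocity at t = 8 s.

-47 m/s

Δv equals the area under the a-t graph; then v = v₀ + Δv.
0–2 s: 4 × 2 = 8 m/s
2–3 s: 2 × 1 = 2 m/s
3–8 s: -10 × 5 = -50 m/s
Δv = -40 m/s, so v(8) = -7 + (-40) = -47 m/s.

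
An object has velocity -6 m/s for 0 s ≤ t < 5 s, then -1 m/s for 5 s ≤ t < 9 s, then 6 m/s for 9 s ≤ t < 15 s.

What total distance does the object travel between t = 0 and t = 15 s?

70 m

Distance (not displacement) is the total path length: add the absolute areas under v-t.
0–5 s: |-6| × 5 = 30 m
5–9 s: |-1| × 4 = 4 m
9–15 s: |6| × 6 = 36 m
Total distance = 70 m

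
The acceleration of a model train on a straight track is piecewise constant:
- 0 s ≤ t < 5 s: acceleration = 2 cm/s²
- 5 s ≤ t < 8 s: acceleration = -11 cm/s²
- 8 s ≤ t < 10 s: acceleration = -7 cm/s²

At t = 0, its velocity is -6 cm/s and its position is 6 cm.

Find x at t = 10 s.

-108.5 cm

On each constant-a segment, Δv = aΔt and Δx = v₀Δt + ½aΔt²; chain segment to segment.
0–5 s: v starts -6 cm/s; Δx = -6·5 + ½·2·5² = -5 cm; v ends 4 cm/s.
5–8 s: v starts 4 cm/s; Δx = 4·3 + ½·-11·3² = -37.5 cm; v ends -29 cm/s.
8–10 s: v starts -29 cm/s; Δx = -29·2 + ½·-7·2² = -72 cm; v ends -43 cm/s.
x(10) = 6 + Σ Δx = -108.5 cm.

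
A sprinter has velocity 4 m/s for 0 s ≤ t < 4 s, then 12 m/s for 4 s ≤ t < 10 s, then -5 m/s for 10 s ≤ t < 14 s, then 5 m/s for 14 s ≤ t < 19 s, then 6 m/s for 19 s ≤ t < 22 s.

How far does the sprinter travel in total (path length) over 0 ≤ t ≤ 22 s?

151 m

Distance (not displacement) is the total path length: add the absolute areas under v-t.
0–4 s: |4| × 4 = 16 m
4–10 s: |12| × 6 = 72 m
10–14 s: |-5| × 4 = 20 m
14–19 s: |5| × 5 = 25 m
19–22 s: |6| × 3 = 18 m
Total distance = 151 m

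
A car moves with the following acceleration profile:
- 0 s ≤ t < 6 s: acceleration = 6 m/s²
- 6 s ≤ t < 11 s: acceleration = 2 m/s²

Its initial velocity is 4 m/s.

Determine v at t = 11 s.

Δv equals the area under the a-t graph; then v = v₀ + Δv.
0–6 s: 6 × 6 = 36 m/s
6–11 s: 2 × 5 = 10 m/s
Δv = 46 m/s, so v(11) = 4 + (46) = 50 m/s.

50 m/s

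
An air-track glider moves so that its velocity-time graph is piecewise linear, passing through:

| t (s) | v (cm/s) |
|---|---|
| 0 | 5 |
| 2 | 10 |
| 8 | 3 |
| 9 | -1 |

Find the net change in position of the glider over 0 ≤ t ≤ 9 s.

Net displacement equals the area under the velocity-time graph (areas below the axis count negative).
0–2 s: ½(5 + 10)(2) = 15 cm
2–8 s: ½(10 + 3)(6) = 39 cm
8–9 s: ½(3 + -1)(1) = 1 cm
Net displacement = 55 cm

55 cm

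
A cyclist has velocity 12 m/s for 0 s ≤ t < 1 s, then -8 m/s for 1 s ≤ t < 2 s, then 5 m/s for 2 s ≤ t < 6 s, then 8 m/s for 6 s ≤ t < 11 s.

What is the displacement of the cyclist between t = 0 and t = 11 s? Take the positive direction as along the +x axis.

64 m

Net displacement equals the area under the velocity-time graph (areas below the axis count negative).
0–1 s: 12 × 1 = 12 m
1–2 s: -8 × 1 = -8 m
2–6 s: 5 × 4 = 20 m
6–11 s: 8 × 5 = 40 m
Net displacement = 64 m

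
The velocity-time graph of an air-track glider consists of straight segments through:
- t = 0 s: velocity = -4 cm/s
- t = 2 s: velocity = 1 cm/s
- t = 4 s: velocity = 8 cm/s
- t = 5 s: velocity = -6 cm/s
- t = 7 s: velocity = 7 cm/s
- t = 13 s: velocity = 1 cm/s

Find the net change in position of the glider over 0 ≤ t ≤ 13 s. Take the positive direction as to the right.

Displacement is the signed area under the v-t curve.
0–2 s: ½(-4 + 1)(2) = -3 cm
2–4 s: ½(1 + 8)(2) = 9 cm
4–5 s: ½(8 + -6)(1) = 1 cm
5–7 s: ½(-6 + 7)(2) = 1 cm
7–13 s: ½(7 + 1)(6) = 24 cm
Net displacement = 32 cm

32 cm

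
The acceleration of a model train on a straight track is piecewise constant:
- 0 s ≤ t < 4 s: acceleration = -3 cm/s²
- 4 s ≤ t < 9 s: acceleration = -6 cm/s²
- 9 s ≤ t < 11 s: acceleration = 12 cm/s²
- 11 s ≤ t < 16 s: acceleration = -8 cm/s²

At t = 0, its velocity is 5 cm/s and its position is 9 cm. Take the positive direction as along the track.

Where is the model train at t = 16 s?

On each constant-a segment, Δv = aΔt and Δx = v₀Δt + ½aΔt²; chain segment to segment.
0–4 s: v starts 5 cm/s; Δx = 5·4 + ½·-3·4² = -4 cm; v ends -7 cm/s.
4–9 s: v starts -7 cm/s; Δx = -7·5 + ½·-6·5² = -110 cm; v ends -37 cm/s.
9–11 s: v starts -37 cm/s; Δx = -37·2 + ½·12·2² = -50 cm; v ends -13 cm/s.
11–16 s: v starts -13 cm/s; Δx = -13·5 + ½·-8·5² = -165 cm; v ends -53 cm/s.
x(16) = 9 + Σ Δx = -320 cm.

-320 cm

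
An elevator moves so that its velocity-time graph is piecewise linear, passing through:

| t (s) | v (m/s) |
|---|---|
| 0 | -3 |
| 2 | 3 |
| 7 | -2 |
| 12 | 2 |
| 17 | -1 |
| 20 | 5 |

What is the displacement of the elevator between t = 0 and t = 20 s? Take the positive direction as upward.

11 m

Net displacement equals the area under the velocity-time graph (areas below the axis count negative).
0–2 s: ½(-3 + 3)(2) = 0 m
2–7 s: ½(3 + -2)(5) = 2.5 m
7–12 s: ½(-2 + 2)(5) = 0 m
12–17 s: ½(2 + -1)(5) = 2.5 m
17–20 s: ½(-1 + 5)(3) = 6 m
Net displacement = 11 m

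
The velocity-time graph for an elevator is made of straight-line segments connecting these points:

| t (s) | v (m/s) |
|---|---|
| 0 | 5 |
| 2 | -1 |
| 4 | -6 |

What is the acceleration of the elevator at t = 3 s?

-2.5 m/s²

Acceleration is the slope of the v-t graph on 2–4 s: (-6 − -1)/(4 − 2) = -2.5 m/s².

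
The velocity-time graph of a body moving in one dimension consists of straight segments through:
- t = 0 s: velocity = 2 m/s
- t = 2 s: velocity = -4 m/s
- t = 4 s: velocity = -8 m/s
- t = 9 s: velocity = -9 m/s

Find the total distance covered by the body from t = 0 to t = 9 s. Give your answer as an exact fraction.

347/6 m

Distance (not displacement) is the total path length: add the absolute areas under v-t.
0–2 s: v = 0 at t = 2/3 s; triangle areas 2/3 + 8/3 = 10/3 m
2–4 s: |½(-4 + -8)(2)| = 12 m
4–9 s: |½(-8 + -9)(5)| = 42.5 m
Total distance = 347/6 m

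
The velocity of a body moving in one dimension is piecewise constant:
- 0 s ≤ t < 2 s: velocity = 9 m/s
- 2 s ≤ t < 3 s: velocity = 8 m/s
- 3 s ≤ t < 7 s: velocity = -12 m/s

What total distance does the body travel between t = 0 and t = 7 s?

74 m

Distance (not displacement) is the total path length: add the absolute areas under v-t.
0–2 s: |9| × 2 = 18 m
2–3 s: |8| × 1 = 8 m
3–7 s: |-12| × 4 = 48 m
Total distance = 74 m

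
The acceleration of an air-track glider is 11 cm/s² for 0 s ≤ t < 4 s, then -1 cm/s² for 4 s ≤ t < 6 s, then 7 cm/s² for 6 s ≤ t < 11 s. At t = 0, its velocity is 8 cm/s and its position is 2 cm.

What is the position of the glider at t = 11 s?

On each constant-a segment, Δv = aΔt and Δx = v₀Δt + ½aΔt²; chain segment to segment.
0–4 s: v starts 8 cm/s; Δx = 8·4 + ½·11·4² = 120 cm; v ends 52 cm/s.
4–6 s: v starts 52 cm/s; Δx = 52·2 + ½·-1·2² = 102 cm; v ends 50 cm/s.
6–11 s: v starts 50 cm/s; Δx = 50·5 + ½·7·5² = 337.5 cm; v ends 85 cm/s.
x(11) = 2 + Σ Δx = 561.5 cm.

561.5 cm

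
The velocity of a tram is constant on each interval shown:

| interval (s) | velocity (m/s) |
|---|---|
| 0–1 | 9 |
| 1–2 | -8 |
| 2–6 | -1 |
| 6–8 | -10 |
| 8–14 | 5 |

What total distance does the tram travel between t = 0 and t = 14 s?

Total distance travelled is ∫|v| dt — sum the magnitudes of each area piece.
0–1 s: |9| × 1 = 9 m
1–2 s: |-8| × 1 = 8 m
2–6 s: |-1| × 4 = 4 m
6–8 s: |-10| × 2 = 20 m
8–14 s: |5| × 6 = 30 m
Total distance = 71 m

71 m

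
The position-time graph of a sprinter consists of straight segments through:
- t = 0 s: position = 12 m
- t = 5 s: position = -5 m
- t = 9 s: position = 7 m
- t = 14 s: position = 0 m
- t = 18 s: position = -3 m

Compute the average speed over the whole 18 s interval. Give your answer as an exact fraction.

Average speed = (total path length)/(elapsed time); on a piecewise-linear x-t graph the path length is Σ|Δx|.
0–5 s: |Δx| = |-5 − 12| = 17 m
5–9 s: |Δx| = |7 − -5| = 12 m
9–14 s: |Δx| = |0 − 7| = 7 m
14–18 s: |Δx| = |-3 − 0| = 3 m
Total path = 39 m; average speed = 39/18 = 13/6 m/s.

13/6 m/s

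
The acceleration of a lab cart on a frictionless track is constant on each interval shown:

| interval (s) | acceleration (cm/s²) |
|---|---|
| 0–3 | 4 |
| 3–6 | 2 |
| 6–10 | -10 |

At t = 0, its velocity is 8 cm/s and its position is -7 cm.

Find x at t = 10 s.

128 cm

On each constant-a segment, Δv = aΔt and Δx = v₀Δt + ½aΔt²; chain segment to segment.
0–3 s: v starts 8 cm/s; Δx = 8·3 + ½·4·3² = 42 cm; v ends 20 cm/s.
3–6 s: v starts 20 cm/s; Δx = 20·3 + ½·2·3² = 69 cm; v ends 26 cm/s.
6–10 s: v starts 26 cm/s; Δx = 26·4 + ½·-10·4² = 24 cm; v ends -14 cm/s.
x(10) = -7 + Σ Δx = 128 cm.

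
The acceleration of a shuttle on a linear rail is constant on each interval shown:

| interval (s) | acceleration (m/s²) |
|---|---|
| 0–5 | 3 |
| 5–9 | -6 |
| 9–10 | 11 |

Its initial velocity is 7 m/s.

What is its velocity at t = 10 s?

Δv equals the area under the a-t graph; then v = v₀ + Δv.
0–5 s: 3 × 5 = 15 m/s
5–9 s: -6 × 4 = -24 m/s
9–10 s: 11 × 1 = 11 m/s
Δv = 2 m/s, so v(10) = 7 + (2) = 9 m/s.

9 m/s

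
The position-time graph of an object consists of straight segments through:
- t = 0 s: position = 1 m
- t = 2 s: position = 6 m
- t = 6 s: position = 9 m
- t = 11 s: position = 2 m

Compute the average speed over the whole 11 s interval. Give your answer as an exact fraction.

Average speed = (total path length)/(elapsed time); on a piecewise-linear x-t graph the path length is Σ|Δx|.
0–2 s: |Δx| = |6 − 1| = 5 m
2–6 s: |Δx| = |9 − 6| = 3 m
6–11 s: |Δx| = |2 − 9| = 7 m
Total path = 15 m; average speed = 15/11 = 15/11 m/s.

15/11 m/s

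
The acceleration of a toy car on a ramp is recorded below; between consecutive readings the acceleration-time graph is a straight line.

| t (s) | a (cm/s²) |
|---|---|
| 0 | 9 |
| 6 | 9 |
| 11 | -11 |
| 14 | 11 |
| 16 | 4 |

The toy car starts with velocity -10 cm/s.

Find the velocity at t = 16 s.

Δv equals the area under the a-t graph; then v = v₀ + Δv.
0–6 s: 9 × 6 = 54 cm/s
6–11 s: ½(9 + -11)(5) = -5 cm/s
11–14 s: ½(-11 + 11)(3) = 0 cm/s
14–16 s: ½(11 + 4)(2) = 15 cm/s
Δv = 64 cm/s, so v(16) = -10 + (64) = 54 cm/s.

54 cm/s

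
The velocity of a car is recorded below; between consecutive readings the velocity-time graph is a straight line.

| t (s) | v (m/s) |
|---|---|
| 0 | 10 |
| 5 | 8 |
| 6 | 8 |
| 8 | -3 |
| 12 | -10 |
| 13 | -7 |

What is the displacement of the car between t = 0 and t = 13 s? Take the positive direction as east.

Net displacement equals the area under the velocity-time graph (areas below the axis count negative).
0–5 s: ½(10 + 8)(5) = 45 m
5–6 s: 8 × 1 = 8 m
6–8 s: ½(8 + -3)(2) = 5 m
8–12 s: ½(-3 + -10)(4) = -26 m
12–13 s: ½(-10 + -7)(1) = -8.5 m
Net displacement = 23.5 m

23.5 m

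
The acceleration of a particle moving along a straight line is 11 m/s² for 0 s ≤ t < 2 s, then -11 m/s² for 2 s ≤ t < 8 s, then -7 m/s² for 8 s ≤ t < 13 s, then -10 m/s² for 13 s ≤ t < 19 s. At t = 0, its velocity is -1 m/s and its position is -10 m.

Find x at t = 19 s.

On each constant-a segment, Δv = aΔt and Δx = v₀Δt + ½aΔt²; chain segment to segment.
0–2 s: v starts -1 m/s; Δx = -1·2 + ½·11·2² = 20 m; v ends 21 m/s.
2–8 s: v starts 21 m/s; Δx = 21·6 + ½·-11·6² = -72 m; v ends -45 m/s.
8–13 s: v starts -45 m/s; Δx = -45·5 + ½·-7·5² = -312.5 m; v ends -80 m/s.
13–19 s: v starts -80 m/s; Δx = -80·6 + ½·-10·6² = -660 m; v ends -140 m/s.
x(19) = -10 + Σ Δx = -1034.5 m.

-1034.5 m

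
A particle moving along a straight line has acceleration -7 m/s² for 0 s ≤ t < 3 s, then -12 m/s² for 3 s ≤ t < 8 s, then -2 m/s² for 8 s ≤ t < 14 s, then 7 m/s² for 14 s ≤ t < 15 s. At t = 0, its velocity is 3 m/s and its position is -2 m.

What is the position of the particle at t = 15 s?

-855 m

On each constant-a segment, Δv = aΔt and Δx = v₀Δt + ½aΔt²; chain segment to segment.
0–3 s: v starts 3 m/s; Δx = 3·3 + ½·-7·3² = -22.5 m; v ends -18 m/s.
3–8 s: v starts -18 m/s; Δx = -18·5 + ½·-12·5² = -240 m; v ends -78 m/s.
8–14 s: v starts -78 m/s; Δx = -78·6 + ½·-2·6² = -504 m; v ends -90 m/s.
14–15 s: v starts -90 m/s; Δx = -90·1 + ½·7·1² = -86.5 m; v ends -83 m/s.
x(15) = -2 + Σ Δx = -855 m.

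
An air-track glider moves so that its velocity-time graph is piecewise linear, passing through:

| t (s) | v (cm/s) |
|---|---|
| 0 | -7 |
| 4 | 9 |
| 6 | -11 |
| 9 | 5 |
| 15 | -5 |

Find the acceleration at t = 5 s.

Acceleration is the slope of the v-t graph on 4–6 s: (-11 − 9)/(6 − 4) = -10 cm/s².

-10 cm/s²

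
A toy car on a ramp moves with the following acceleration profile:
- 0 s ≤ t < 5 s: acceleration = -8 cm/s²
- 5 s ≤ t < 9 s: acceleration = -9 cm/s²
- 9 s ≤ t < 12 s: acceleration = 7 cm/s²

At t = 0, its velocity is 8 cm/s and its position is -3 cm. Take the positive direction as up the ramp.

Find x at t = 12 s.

On each constant-a segment, Δv = aΔt and Δx = v₀Δt + ½aΔt²; chain segment to segment.
0–5 s: v starts 8 cm/s; Δx = 8·5 + ½·-8·5² = -60 cm; v ends -32 cm/s.
5–9 s: v starts -32 cm/s; Δx = -32·4 + ½·-9·4² = -200 cm; v ends -68 cm/s.
9–12 s: v starts -68 cm/s; Δx = -68·3 + ½·7·3² = -172.5 cm; v ends -47 cm/s.
x(12) = -3 + Σ Δx = -435.5 cm.

-435.5 cm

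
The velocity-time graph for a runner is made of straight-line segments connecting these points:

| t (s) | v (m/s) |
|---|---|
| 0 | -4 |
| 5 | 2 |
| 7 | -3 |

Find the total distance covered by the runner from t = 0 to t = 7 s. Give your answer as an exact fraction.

164/15 m

Total distance travelled is ∫|v| dt — sum the magnitudes of each area piece.
0–5 s: v = 0 at t = 10/3 s; triangle areas 20/3 + 5/3 = 25/3 m
5–7 s: v = 0 at t = 5.8 s; triangle areas 0.8 + 1.8 = 2.6 m
Total distance = 164/15 m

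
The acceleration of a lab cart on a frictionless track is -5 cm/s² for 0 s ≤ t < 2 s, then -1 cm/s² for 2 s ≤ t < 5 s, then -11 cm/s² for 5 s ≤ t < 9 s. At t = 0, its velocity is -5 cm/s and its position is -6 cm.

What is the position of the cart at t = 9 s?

On each constant-a segment, Δv = aΔt and Δx = v₀Δt + ½aΔt²; chain segment to segment.
0–2 s: v starts -5 cm/s; Δx = -5·2 + ½·-5·2² = -20 cm; v ends -15 cm/s.
2–5 s: v starts -15 cm/s; Δx = -15·3 + ½·-1·3² = -49.5 cm; v ends -18 cm/s.
5–9 s: v starts -18 cm/s; Δx = -18·4 + ½·-11·4² = -160 cm; v ends -62 cm/s.
x(9) = -6 + Σ Δx = -235.5 cm.

-235.5 cm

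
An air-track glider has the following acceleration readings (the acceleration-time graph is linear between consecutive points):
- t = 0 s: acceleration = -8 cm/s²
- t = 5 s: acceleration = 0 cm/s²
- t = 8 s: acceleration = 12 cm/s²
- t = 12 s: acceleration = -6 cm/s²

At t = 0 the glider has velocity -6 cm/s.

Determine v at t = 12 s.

4 cm/s

Δv equals the area under the a-t graph; then v = v₀ + Δv.
0–5 s: ½(-8 + 0)(5) = -20 cm/s
5–8 s: ½(0 + 12)(3) = 18 cm/s
8–12 s: ½(12 + -6)(4) = 12 cm/s
Δv = 10 cm/s, so v(12) = -6 + (10) = 4 cm/s.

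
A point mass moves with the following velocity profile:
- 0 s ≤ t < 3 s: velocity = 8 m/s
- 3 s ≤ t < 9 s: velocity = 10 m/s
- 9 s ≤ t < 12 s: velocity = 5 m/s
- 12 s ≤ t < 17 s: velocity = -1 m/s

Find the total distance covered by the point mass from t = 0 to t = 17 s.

Distance (not displacement) is the total path length: add the absolute areas under v-t.
0–3 s: |8| × 3 = 24 m
3–9 s: |10| × 6 = 60 m
9–12 s: |5| × 3 = 15 m
12–17 s: |-1| × 5 = 5 m
Total distance = 104 m

104 m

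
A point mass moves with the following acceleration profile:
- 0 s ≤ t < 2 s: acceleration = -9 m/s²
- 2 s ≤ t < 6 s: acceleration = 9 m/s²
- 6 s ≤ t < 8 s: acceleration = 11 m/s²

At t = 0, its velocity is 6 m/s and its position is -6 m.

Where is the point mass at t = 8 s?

82 m

On each constant-a segment, Δv = aΔt and Δx = v₀Δt + ½aΔt²; chain segment to segment.
0–2 s: v starts 6 m/s; Δx = 6·2 + ½·-9·2² = -6 m; v ends -12 m/s.
2–6 s: v starts -12 m/s; Δx = -12·4 + ½·9·4² = 24 m; v ends 24 m/s.
6–8 s: v starts 24 m/s; Δx = 24·2 + ½·11·2² = 70 m; v ends 46 m/s.
x(8) = -6 + Σ Δx = 82 m.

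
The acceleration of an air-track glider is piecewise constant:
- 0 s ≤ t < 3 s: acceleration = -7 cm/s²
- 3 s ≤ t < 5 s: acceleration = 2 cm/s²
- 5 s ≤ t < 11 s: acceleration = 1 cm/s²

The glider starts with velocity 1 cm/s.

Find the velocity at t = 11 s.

Δv equals the area under the a-t graph; then v = v₀ + Δv.
0–3 s: -7 × 3 = -21 cm/s
3–5 s: 2 × 2 = 4 cm/s
5–11 s: 1 × 6 = 6 cm/s
Δv = -11 cm/s, so v(11) = 1 + (-11) = -10 cm/s.

-10 cm/s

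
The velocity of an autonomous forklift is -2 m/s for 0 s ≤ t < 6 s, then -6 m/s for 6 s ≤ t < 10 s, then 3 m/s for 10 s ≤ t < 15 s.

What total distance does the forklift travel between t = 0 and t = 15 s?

51 m

Distance (not displacement) is the total path length: add the absolute areas under v-t.
0–6 s: |-2| × 6 = 12 m
6–10 s: |-6| × 4 = 24 m
10–15 s: |3| × 5 = 15 m
Total distance = 51 m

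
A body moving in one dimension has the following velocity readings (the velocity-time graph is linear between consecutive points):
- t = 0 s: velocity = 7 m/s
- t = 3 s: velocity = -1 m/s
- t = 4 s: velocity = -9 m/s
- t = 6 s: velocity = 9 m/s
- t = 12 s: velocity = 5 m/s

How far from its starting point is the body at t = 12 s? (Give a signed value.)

Displacement is the signed area under the v-t curve.
0–3 s: ½(7 + -1)(3) = 9 m
3–4 s: ½(-1 + -9)(1) = -5 m
4–6 s: ½(-9 + 9)(2) = 0 m
6–12 s: ½(9 + 5)(6) = 42 m
Net displacement = 46 m

46 m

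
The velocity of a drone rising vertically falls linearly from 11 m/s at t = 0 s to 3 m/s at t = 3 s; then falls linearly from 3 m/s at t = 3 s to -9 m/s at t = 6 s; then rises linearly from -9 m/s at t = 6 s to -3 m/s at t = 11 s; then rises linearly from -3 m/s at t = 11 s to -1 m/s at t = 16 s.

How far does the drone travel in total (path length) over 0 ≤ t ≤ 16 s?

Distance (not displacement) is the total path length: add the absolute areas under v-t.
0–3 s: |½(11 + 3)(3)| = 21 m
3–6 s: v = 0 at t = 3.75 s; triangle areas 1.125 + 10.125 = 11.25 m
6–11 s: |½(-9 + -3)(5)| = 30 m
11–16 s: |½(-3 + -1)(5)| = 10 m
Total distance = 72.25 m

72.25 m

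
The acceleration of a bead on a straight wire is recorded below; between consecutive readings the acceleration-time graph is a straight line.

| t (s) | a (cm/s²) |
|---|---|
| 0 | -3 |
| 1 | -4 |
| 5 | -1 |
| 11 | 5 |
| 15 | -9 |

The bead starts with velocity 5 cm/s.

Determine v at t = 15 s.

-4.5 cm/s

Δv equals the area under the a-t graph; then v = v₀ + Δv.
0–1 s: ½(-3 + -4)(1) = -3.5 cm/s
1–5 s: ½(-4 + -1)(4) = -10 cm/s
5–11 s: ½(-1 + 5)(6) = 12 cm/s
11–15 s: ½(5 + -9)(4) = -8 cm/s
Δv = -9.5 cm/s, so v(15) = 5 + (-9.5) = -4.5 cm/s.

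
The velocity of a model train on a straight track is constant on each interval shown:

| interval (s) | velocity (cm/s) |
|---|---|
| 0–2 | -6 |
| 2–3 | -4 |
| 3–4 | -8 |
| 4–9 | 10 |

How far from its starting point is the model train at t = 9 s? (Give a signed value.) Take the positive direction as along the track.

Net displacement equals the area under the velocity-time graph (areas below the axis count negative).
0–2 s: -6 × 2 = -12 cm
2–3 s: -4 × 1 = -4 cm
3–4 s: -8 × 1 = -8 cm
4–9 s: 10 × 5 = 50 cm
Net displacement = 26 cm

26 cm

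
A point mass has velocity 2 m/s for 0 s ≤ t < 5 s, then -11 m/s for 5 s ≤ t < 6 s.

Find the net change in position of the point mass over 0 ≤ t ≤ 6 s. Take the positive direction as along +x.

-1 m

Displacement is the signed area under the v-t curve.
0–5 s: 2 × 5 = 10 m
5–6 s: -11 × 1 = -11 m
Net displacement = -1 m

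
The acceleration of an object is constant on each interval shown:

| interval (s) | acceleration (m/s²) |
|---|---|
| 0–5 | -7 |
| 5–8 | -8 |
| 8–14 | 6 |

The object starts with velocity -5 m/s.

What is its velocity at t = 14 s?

-28 m/s

Δv equals the area under the a-t graph; then v = v₀ + Δv.
0–5 s: -7 × 5 = -35 m/s
5–8 s: -8 × 3 = -24 m/s
8–14 s: 6 × 6 = 36 m/s
Δv = -23 m/s, so v(14) = -5 + (-23) = -28 m/s.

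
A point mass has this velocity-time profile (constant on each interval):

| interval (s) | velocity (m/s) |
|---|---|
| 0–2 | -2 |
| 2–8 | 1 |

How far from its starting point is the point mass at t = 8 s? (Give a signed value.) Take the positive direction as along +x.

Net displacement equals the area under the velocity-time graph (areas below the axis count negative).
0–2 s: -2 × 2 = -4 m
2–8 s: 1 × 6 = 6 m
Net displacement = 2 m

2 m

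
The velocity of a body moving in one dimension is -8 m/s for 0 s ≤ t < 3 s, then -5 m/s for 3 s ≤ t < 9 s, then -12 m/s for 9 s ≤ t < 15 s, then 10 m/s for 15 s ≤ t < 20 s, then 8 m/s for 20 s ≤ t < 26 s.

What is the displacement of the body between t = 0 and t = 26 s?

Net displacement equals the area under the velocity-time graph (areas below the axis count negative).
0–3 s: -8 × 3 = -24 m
3–9 s: -5 × 6 = -30 m
9–15 s: -12 × 6 = -72 m
15–20 s: 10 × 5 = 50 m
20–26 s: 8 × 6 = 48 m
Net displacement = -28 m

-28 m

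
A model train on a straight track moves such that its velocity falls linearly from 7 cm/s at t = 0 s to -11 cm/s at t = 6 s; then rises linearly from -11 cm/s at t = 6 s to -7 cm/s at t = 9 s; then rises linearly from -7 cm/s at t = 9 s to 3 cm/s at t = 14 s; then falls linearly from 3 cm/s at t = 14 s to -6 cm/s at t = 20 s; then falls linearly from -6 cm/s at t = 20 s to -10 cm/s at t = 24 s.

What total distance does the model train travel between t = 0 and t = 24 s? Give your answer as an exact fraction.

701/6 cm

Distance (not displacement) is the total path length: add the absolute areas under v-t.
0–6 s: v = 0 at t = 7/3 s; triangle areas 49/6 + 121/6 = 85/3 cm
6–9 s: |½(-11 + -7)(3)| = 27 cm
9–14 s: v = 0 at t = 12.5 s; triangle areas 12.25 + 2.25 = 14.5 cm
14–20 s: v = 0 at t = 16 s; triangle areas 3 + 12 = 15 cm
20–24 s: |½(-6 + -10)(4)| = 32 cm
Total distance = 701/6 cm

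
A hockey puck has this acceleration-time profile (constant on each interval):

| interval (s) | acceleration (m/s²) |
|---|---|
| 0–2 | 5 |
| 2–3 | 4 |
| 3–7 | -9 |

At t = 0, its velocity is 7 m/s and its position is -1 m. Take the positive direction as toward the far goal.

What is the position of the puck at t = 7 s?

54 m

On each constant-a segment, Δv = aΔt and Δx = v₀Δt + ½aΔt²; chain segment to segment.
0–2 s: v starts 7 m/s; Δx = 7·2 + ½·5·2² = 24 m; v ends 17 m/s.
2–3 s: v starts 17 m/s; Δx = 17·1 + ½·4·1² = 19 m; v ends 21 m/s.
3–7 s: v starts 21 m/s; Δx = 21·4 + ½·-9·4² = 12 m; v ends -15 m/s.
x(7) = -1 + Σ Δx = 54 m.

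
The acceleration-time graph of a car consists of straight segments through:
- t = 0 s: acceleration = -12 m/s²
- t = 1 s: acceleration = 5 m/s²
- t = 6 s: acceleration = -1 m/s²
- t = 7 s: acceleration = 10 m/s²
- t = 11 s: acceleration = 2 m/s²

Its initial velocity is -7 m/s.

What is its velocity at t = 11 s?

28 m/s

Δv equals the area under the a-t graph; then v = v₀ + Δv.
0–1 s: ½(-12 + 5)(1) = -3.5 m/s
1–6 s: ½(5 + -1)(5) = 10 m/s
6–7 s: ½(-1 + 10)(1) = 4.5 m/s
7–11 s: ½(10 + 2)(4) = 24 m/s
Δv = 35 m/s, so v(11) = -7 + (35) = 28 m/s.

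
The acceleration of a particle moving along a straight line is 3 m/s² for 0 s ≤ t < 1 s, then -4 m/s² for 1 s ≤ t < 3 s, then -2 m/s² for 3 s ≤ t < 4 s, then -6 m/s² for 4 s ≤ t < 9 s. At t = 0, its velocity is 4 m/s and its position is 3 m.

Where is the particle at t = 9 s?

On each constant-a segment, Δv = aΔt and Δx = v₀Δt + ½aΔt²; chain segment to segment.
0–1 s: v starts 4 m/s; Δx = 4·1 + ½·3·1² = 5.5 m; v ends 7 m/s.
1–3 s: v starts 7 m/s; Δx = 7·2 + ½·-4·2² = 6 m; v ends -1 m/s.
3–4 s: v starts -1 m/s; Δx = -1·1 + ½·-2·1² = -2 m; v ends -3 m/s.
4–9 s: v starts -3 m/s; Δx = -3·5 + ½·-6·5² = -90 m; v ends -33 m/s.
x(9) = 3 + Σ Δx = -77.5 m.

-77.5 m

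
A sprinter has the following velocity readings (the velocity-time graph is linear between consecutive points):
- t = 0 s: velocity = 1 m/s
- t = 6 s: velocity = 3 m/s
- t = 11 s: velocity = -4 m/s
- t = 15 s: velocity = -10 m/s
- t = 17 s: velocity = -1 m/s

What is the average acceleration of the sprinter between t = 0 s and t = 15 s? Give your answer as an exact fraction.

-11/15 m/s²

Average acceleration = Δv/Δt = (-10 − 1)/(15 − 0) = -11/15 m/s².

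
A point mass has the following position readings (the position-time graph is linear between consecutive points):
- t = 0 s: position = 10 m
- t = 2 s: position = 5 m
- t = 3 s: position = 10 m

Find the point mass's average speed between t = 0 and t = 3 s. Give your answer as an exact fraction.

10/3 m/s

Average speed = (total path length)/(elapsed time); on a piecewise-linear x-t graph the path length is Σ|Δx|.
0–2 s: |Δx| = |5 − 10| = 5 m
2–3 s: |Δx| = |10 − 5| = 5 m
Total path = 10 m; average speed = 10/3 = 10/3 m/s.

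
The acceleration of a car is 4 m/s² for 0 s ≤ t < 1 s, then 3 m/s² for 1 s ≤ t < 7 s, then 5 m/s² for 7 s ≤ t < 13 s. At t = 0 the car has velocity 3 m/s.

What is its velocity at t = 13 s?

Δv equals the area under the a-t graph; then v = v₀ + Δv.
0–1 s: 4 × 1 = 4 m/s
1–7 s: 3 × 6 = 18 m/s
7–13 s: 5 × 6 = 30 m/s
Δv = 52 m/s, so v(13) = 3 + (52) = 55 m/s.

55 m/s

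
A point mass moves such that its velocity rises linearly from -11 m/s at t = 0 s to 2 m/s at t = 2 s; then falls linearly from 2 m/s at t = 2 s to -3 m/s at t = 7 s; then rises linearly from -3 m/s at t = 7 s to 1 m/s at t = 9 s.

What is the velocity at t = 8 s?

On 7–9 s the graph is linear from -3 to 1 m/s: v(8) = -3 + (1 − -3)·(8 − 7)/(9 − 7) = -1 m/s.

-1 m/s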